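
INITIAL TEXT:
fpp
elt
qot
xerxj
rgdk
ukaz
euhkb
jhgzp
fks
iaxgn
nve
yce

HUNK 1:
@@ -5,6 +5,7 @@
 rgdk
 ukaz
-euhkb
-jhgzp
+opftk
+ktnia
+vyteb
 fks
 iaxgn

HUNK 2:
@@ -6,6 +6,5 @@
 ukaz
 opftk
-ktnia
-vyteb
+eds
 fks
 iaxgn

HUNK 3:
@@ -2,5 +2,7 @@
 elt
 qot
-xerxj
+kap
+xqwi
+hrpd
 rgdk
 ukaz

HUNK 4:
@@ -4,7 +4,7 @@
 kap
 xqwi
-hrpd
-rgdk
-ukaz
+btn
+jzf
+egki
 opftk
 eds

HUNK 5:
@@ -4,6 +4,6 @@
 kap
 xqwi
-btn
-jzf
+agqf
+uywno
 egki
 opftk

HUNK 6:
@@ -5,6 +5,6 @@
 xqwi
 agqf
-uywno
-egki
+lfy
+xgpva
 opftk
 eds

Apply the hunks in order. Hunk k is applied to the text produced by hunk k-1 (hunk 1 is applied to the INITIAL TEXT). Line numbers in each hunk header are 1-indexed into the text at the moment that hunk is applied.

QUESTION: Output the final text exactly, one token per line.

Answer: fpp
elt
qot
kap
xqwi
agqf
lfy
xgpva
opftk
eds
fks
iaxgn
nve
yce

Derivation:
Hunk 1: at line 5 remove [euhkb,jhgzp] add [opftk,ktnia,vyteb] -> 13 lines: fpp elt qot xerxj rgdk ukaz opftk ktnia vyteb fks iaxgn nve yce
Hunk 2: at line 6 remove [ktnia,vyteb] add [eds] -> 12 lines: fpp elt qot xerxj rgdk ukaz opftk eds fks iaxgn nve yce
Hunk 3: at line 2 remove [xerxj] add [kap,xqwi,hrpd] -> 14 lines: fpp elt qot kap xqwi hrpd rgdk ukaz opftk eds fks iaxgn nve yce
Hunk 4: at line 4 remove [hrpd,rgdk,ukaz] add [btn,jzf,egki] -> 14 lines: fpp elt qot kap xqwi btn jzf egki opftk eds fks iaxgn nve yce
Hunk 5: at line 4 remove [btn,jzf] add [agqf,uywno] -> 14 lines: fpp elt qot kap xqwi agqf uywno egki opftk eds fks iaxgn nve yce
Hunk 6: at line 5 remove [uywno,egki] add [lfy,xgpva] -> 14 lines: fpp elt qot kap xqwi agqf lfy xgpva opftk eds fks iaxgn nve yce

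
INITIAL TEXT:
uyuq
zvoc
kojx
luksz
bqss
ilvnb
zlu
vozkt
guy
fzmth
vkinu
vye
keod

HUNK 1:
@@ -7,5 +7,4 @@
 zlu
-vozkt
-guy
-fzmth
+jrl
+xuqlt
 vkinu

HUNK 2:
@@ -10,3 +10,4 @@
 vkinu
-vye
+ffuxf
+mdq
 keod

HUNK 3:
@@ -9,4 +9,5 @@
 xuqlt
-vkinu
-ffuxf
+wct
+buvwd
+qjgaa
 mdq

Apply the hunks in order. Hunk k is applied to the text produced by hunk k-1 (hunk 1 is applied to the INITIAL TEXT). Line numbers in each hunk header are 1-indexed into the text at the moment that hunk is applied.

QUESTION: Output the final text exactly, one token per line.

Hunk 1: at line 7 remove [vozkt,guy,fzmth] add [jrl,xuqlt] -> 12 lines: uyuq zvoc kojx luksz bqss ilvnb zlu jrl xuqlt vkinu vye keod
Hunk 2: at line 10 remove [vye] add [ffuxf,mdq] -> 13 lines: uyuq zvoc kojx luksz bqss ilvnb zlu jrl xuqlt vkinu ffuxf mdq keod
Hunk 3: at line 9 remove [vkinu,ffuxf] add [wct,buvwd,qjgaa] -> 14 lines: uyuq zvoc kojx luksz bqss ilvnb zlu jrl xuqlt wct buvwd qjgaa mdq keod

Answer: uyuq
zvoc
kojx
luksz
bqss
ilvnb
zlu
jrl
xuqlt
wct
buvwd
qjgaa
mdq
keod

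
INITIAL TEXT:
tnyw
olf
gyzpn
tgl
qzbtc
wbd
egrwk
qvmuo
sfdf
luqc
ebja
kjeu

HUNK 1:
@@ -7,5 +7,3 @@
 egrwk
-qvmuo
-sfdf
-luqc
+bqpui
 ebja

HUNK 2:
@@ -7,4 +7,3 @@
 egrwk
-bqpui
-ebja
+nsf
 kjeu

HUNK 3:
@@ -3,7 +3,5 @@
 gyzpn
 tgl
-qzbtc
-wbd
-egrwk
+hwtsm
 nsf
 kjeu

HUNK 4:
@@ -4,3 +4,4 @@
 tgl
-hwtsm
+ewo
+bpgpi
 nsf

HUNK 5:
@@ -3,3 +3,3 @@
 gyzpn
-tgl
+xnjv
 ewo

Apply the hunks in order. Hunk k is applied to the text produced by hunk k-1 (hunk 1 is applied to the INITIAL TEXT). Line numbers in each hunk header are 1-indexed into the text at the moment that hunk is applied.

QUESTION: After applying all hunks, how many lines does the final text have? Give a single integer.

Hunk 1: at line 7 remove [qvmuo,sfdf,luqc] add [bqpui] -> 10 lines: tnyw olf gyzpn tgl qzbtc wbd egrwk bqpui ebja kjeu
Hunk 2: at line 7 remove [bqpui,ebja] add [nsf] -> 9 lines: tnyw olf gyzpn tgl qzbtc wbd egrwk nsf kjeu
Hunk 3: at line 3 remove [qzbtc,wbd,egrwk] add [hwtsm] -> 7 lines: tnyw olf gyzpn tgl hwtsm nsf kjeu
Hunk 4: at line 4 remove [hwtsm] add [ewo,bpgpi] -> 8 lines: tnyw olf gyzpn tgl ewo bpgpi nsf kjeu
Hunk 5: at line 3 remove [tgl] add [xnjv] -> 8 lines: tnyw olf gyzpn xnjv ewo bpgpi nsf kjeu
Final line count: 8

Answer: 8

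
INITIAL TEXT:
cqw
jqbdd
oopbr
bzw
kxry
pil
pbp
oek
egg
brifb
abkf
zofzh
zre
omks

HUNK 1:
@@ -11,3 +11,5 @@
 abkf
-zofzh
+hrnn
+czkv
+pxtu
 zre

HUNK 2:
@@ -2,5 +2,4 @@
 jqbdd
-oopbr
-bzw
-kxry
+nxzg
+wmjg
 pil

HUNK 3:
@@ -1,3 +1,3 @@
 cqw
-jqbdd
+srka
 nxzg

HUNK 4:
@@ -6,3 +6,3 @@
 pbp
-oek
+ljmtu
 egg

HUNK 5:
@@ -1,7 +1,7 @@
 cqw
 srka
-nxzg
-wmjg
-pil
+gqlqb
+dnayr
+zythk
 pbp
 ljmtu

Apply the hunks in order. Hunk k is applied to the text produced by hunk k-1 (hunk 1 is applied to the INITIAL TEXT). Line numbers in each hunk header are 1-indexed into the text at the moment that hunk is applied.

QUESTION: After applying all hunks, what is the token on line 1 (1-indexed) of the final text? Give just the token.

Answer: cqw

Derivation:
Hunk 1: at line 11 remove [zofzh] add [hrnn,czkv,pxtu] -> 16 lines: cqw jqbdd oopbr bzw kxry pil pbp oek egg brifb abkf hrnn czkv pxtu zre omks
Hunk 2: at line 2 remove [oopbr,bzw,kxry] add [nxzg,wmjg] -> 15 lines: cqw jqbdd nxzg wmjg pil pbp oek egg brifb abkf hrnn czkv pxtu zre omks
Hunk 3: at line 1 remove [jqbdd] add [srka] -> 15 lines: cqw srka nxzg wmjg pil pbp oek egg brifb abkf hrnn czkv pxtu zre omks
Hunk 4: at line 6 remove [oek] add [ljmtu] -> 15 lines: cqw srka nxzg wmjg pil pbp ljmtu egg brifb abkf hrnn czkv pxtu zre omks
Hunk 5: at line 1 remove [nxzg,wmjg,pil] add [gqlqb,dnayr,zythk] -> 15 lines: cqw srka gqlqb dnayr zythk pbp ljmtu egg brifb abkf hrnn czkv pxtu zre omks
Final line 1: cqw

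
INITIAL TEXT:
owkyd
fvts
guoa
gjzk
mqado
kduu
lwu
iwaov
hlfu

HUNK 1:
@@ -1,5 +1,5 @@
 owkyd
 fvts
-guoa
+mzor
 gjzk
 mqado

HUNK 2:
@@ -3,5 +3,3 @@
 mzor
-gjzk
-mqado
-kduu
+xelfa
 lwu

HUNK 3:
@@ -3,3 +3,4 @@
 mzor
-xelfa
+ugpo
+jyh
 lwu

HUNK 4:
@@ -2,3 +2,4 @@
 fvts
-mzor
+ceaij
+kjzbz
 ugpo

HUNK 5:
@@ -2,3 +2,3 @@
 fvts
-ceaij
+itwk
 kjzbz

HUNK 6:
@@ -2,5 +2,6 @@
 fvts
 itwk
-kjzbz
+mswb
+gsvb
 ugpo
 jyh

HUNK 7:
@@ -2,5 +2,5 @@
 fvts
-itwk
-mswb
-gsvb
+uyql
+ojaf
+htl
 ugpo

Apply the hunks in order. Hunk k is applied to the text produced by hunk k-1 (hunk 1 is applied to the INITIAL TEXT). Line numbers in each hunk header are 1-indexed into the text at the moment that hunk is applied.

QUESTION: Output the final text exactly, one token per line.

Answer: owkyd
fvts
uyql
ojaf
htl
ugpo
jyh
lwu
iwaov
hlfu

Derivation:
Hunk 1: at line 1 remove [guoa] add [mzor] -> 9 lines: owkyd fvts mzor gjzk mqado kduu lwu iwaov hlfu
Hunk 2: at line 3 remove [gjzk,mqado,kduu] add [xelfa] -> 7 lines: owkyd fvts mzor xelfa lwu iwaov hlfu
Hunk 3: at line 3 remove [xelfa] add [ugpo,jyh] -> 8 lines: owkyd fvts mzor ugpo jyh lwu iwaov hlfu
Hunk 4: at line 2 remove [mzor] add [ceaij,kjzbz] -> 9 lines: owkyd fvts ceaij kjzbz ugpo jyh lwu iwaov hlfu
Hunk 5: at line 2 remove [ceaij] add [itwk] -> 9 lines: owkyd fvts itwk kjzbz ugpo jyh lwu iwaov hlfu
Hunk 6: at line 2 remove [kjzbz] add [mswb,gsvb] -> 10 lines: owkyd fvts itwk mswb gsvb ugpo jyh lwu iwaov hlfu
Hunk 7: at line 2 remove [itwk,mswb,gsvb] add [uyql,ojaf,htl] -> 10 lines: owkyd fvts uyql ojaf htl ugpo jyh lwu iwaov hlfu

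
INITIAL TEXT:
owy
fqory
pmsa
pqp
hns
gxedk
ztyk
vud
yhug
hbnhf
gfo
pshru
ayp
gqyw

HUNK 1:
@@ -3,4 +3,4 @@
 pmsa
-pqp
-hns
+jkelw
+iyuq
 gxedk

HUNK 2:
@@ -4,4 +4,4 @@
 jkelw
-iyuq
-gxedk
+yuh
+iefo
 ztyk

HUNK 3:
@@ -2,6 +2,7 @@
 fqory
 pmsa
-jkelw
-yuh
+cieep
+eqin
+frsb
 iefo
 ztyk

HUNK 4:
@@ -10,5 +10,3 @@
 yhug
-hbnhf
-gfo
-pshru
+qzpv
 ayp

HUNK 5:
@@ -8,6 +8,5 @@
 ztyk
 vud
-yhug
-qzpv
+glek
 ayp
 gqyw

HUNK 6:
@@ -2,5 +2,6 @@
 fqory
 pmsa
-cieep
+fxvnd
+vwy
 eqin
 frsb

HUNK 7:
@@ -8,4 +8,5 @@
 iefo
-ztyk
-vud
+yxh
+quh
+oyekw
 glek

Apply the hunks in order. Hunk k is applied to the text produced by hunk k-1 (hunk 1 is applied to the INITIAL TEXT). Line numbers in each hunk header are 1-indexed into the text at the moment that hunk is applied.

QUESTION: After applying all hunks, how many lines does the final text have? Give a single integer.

Answer: 14

Derivation:
Hunk 1: at line 3 remove [pqp,hns] add [jkelw,iyuq] -> 14 lines: owy fqory pmsa jkelw iyuq gxedk ztyk vud yhug hbnhf gfo pshru ayp gqyw
Hunk 2: at line 4 remove [iyuq,gxedk] add [yuh,iefo] -> 14 lines: owy fqory pmsa jkelw yuh iefo ztyk vud yhug hbnhf gfo pshru ayp gqyw
Hunk 3: at line 2 remove [jkelw,yuh] add [cieep,eqin,frsb] -> 15 lines: owy fqory pmsa cieep eqin frsb iefo ztyk vud yhug hbnhf gfo pshru ayp gqyw
Hunk 4: at line 10 remove [hbnhf,gfo,pshru] add [qzpv] -> 13 lines: owy fqory pmsa cieep eqin frsb iefo ztyk vud yhug qzpv ayp gqyw
Hunk 5: at line 8 remove [yhug,qzpv] add [glek] -> 12 lines: owy fqory pmsa cieep eqin frsb iefo ztyk vud glek ayp gqyw
Hunk 6: at line 2 remove [cieep] add [fxvnd,vwy] -> 13 lines: owy fqory pmsa fxvnd vwy eqin frsb iefo ztyk vud glek ayp gqyw
Hunk 7: at line 8 remove [ztyk,vud] add [yxh,quh,oyekw] -> 14 lines: owy fqory pmsa fxvnd vwy eqin frsb iefo yxh quh oyekw glek ayp gqyw
Final line count: 14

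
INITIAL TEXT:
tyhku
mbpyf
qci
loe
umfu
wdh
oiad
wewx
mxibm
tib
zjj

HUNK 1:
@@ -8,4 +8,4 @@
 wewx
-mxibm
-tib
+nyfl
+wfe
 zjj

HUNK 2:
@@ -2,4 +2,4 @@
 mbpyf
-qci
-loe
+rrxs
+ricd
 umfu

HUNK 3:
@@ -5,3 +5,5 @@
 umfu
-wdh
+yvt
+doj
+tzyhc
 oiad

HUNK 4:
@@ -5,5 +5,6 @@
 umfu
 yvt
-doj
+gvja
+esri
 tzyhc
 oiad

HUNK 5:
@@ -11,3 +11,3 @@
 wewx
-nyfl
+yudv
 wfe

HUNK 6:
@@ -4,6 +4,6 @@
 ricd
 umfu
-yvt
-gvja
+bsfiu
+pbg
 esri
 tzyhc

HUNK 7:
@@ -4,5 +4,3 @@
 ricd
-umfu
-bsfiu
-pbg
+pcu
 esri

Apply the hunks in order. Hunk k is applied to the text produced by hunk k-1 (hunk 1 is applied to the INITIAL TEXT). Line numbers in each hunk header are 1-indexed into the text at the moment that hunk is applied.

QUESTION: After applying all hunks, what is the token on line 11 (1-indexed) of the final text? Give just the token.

Hunk 1: at line 8 remove [mxibm,tib] add [nyfl,wfe] -> 11 lines: tyhku mbpyf qci loe umfu wdh oiad wewx nyfl wfe zjj
Hunk 2: at line 2 remove [qci,loe] add [rrxs,ricd] -> 11 lines: tyhku mbpyf rrxs ricd umfu wdh oiad wewx nyfl wfe zjj
Hunk 3: at line 5 remove [wdh] add [yvt,doj,tzyhc] -> 13 lines: tyhku mbpyf rrxs ricd umfu yvt doj tzyhc oiad wewx nyfl wfe zjj
Hunk 4: at line 5 remove [doj] add [gvja,esri] -> 14 lines: tyhku mbpyf rrxs ricd umfu yvt gvja esri tzyhc oiad wewx nyfl wfe zjj
Hunk 5: at line 11 remove [nyfl] add [yudv] -> 14 lines: tyhku mbpyf rrxs ricd umfu yvt gvja esri tzyhc oiad wewx yudv wfe zjj
Hunk 6: at line 4 remove [yvt,gvja] add [bsfiu,pbg] -> 14 lines: tyhku mbpyf rrxs ricd umfu bsfiu pbg esri tzyhc oiad wewx yudv wfe zjj
Hunk 7: at line 4 remove [umfu,bsfiu,pbg] add [pcu] -> 12 lines: tyhku mbpyf rrxs ricd pcu esri tzyhc oiad wewx yudv wfe zjj
Final line 11: wfe

Answer: wfe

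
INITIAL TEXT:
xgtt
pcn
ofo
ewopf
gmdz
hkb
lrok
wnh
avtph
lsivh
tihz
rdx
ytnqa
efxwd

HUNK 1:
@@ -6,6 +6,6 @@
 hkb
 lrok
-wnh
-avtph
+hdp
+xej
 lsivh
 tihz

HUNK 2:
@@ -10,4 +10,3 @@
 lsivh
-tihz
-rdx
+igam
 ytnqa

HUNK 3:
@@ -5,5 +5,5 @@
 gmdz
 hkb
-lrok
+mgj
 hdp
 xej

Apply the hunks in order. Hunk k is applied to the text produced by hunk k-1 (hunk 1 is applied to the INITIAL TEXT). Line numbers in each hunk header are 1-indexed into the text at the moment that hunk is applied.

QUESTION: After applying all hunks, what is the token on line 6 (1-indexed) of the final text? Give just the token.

Hunk 1: at line 6 remove [wnh,avtph] add [hdp,xej] -> 14 lines: xgtt pcn ofo ewopf gmdz hkb lrok hdp xej lsivh tihz rdx ytnqa efxwd
Hunk 2: at line 10 remove [tihz,rdx] add [igam] -> 13 lines: xgtt pcn ofo ewopf gmdz hkb lrok hdp xej lsivh igam ytnqa efxwd
Hunk 3: at line 5 remove [lrok] add [mgj] -> 13 lines: xgtt pcn ofo ewopf gmdz hkb mgj hdp xej lsivh igam ytnqa efxwd
Final line 6: hkb

Answer: hkb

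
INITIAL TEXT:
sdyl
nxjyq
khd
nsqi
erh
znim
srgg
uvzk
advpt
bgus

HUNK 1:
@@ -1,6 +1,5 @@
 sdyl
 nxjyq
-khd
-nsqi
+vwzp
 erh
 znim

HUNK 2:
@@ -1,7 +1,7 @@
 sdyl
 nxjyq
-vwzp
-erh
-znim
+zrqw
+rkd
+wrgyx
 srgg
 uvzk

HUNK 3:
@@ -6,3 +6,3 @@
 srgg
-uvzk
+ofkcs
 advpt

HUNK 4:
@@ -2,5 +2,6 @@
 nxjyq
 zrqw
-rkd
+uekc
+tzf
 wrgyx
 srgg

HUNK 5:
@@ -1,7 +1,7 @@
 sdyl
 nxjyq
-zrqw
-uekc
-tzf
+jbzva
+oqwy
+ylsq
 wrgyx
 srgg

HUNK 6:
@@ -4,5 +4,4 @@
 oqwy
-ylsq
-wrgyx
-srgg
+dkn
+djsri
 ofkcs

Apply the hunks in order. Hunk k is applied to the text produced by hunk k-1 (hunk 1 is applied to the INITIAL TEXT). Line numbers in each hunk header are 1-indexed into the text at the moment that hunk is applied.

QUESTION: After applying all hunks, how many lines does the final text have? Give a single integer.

Hunk 1: at line 1 remove [khd,nsqi] add [vwzp] -> 9 lines: sdyl nxjyq vwzp erh znim srgg uvzk advpt bgus
Hunk 2: at line 1 remove [vwzp,erh,znim] add [zrqw,rkd,wrgyx] -> 9 lines: sdyl nxjyq zrqw rkd wrgyx srgg uvzk advpt bgus
Hunk 3: at line 6 remove [uvzk] add [ofkcs] -> 9 lines: sdyl nxjyq zrqw rkd wrgyx srgg ofkcs advpt bgus
Hunk 4: at line 2 remove [rkd] add [uekc,tzf] -> 10 lines: sdyl nxjyq zrqw uekc tzf wrgyx srgg ofkcs advpt bgus
Hunk 5: at line 1 remove [zrqw,uekc,tzf] add [jbzva,oqwy,ylsq] -> 10 lines: sdyl nxjyq jbzva oqwy ylsq wrgyx srgg ofkcs advpt bgus
Hunk 6: at line 4 remove [ylsq,wrgyx,srgg] add [dkn,djsri] -> 9 lines: sdyl nxjyq jbzva oqwy dkn djsri ofkcs advpt bgus
Final line count: 9

Answer: 9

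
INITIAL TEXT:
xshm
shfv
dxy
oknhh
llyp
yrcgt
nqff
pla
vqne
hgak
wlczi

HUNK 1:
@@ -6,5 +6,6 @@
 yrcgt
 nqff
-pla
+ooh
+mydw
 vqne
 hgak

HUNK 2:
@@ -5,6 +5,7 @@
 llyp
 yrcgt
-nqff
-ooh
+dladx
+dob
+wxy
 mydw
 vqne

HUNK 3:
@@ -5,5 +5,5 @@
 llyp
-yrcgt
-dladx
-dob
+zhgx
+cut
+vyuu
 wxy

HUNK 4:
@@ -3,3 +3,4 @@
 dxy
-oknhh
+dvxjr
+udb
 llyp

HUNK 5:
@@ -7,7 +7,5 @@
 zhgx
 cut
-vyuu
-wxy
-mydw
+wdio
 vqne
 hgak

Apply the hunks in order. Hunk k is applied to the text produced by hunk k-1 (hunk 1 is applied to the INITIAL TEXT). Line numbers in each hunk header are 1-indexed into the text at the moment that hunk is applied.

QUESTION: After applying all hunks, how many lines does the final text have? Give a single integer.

Answer: 12

Derivation:
Hunk 1: at line 6 remove [pla] add [ooh,mydw] -> 12 lines: xshm shfv dxy oknhh llyp yrcgt nqff ooh mydw vqne hgak wlczi
Hunk 2: at line 5 remove [nqff,ooh] add [dladx,dob,wxy] -> 13 lines: xshm shfv dxy oknhh llyp yrcgt dladx dob wxy mydw vqne hgak wlczi
Hunk 3: at line 5 remove [yrcgt,dladx,dob] add [zhgx,cut,vyuu] -> 13 lines: xshm shfv dxy oknhh llyp zhgx cut vyuu wxy mydw vqne hgak wlczi
Hunk 4: at line 3 remove [oknhh] add [dvxjr,udb] -> 14 lines: xshm shfv dxy dvxjr udb llyp zhgx cut vyuu wxy mydw vqne hgak wlczi
Hunk 5: at line 7 remove [vyuu,wxy,mydw] add [wdio] -> 12 lines: xshm shfv dxy dvxjr udb llyp zhgx cut wdio vqne hgak wlczi
Final line count: 12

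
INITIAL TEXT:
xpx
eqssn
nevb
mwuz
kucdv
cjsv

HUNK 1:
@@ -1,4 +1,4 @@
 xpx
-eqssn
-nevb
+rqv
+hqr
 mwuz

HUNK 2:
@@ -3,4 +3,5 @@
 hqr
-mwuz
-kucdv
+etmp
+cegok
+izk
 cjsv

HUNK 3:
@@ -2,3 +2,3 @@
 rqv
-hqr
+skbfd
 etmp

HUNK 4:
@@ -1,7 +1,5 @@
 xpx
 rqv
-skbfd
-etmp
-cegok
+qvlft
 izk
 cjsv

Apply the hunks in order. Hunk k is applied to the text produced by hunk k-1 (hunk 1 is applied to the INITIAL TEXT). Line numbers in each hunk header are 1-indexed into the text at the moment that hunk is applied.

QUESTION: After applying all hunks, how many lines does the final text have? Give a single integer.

Hunk 1: at line 1 remove [eqssn,nevb] add [rqv,hqr] -> 6 lines: xpx rqv hqr mwuz kucdv cjsv
Hunk 2: at line 3 remove [mwuz,kucdv] add [etmp,cegok,izk] -> 7 lines: xpx rqv hqr etmp cegok izk cjsv
Hunk 3: at line 2 remove [hqr] add [skbfd] -> 7 lines: xpx rqv skbfd etmp cegok izk cjsv
Hunk 4: at line 1 remove [skbfd,etmp,cegok] add [qvlft] -> 5 lines: xpx rqv qvlft izk cjsv
Final line count: 5

Answer: 5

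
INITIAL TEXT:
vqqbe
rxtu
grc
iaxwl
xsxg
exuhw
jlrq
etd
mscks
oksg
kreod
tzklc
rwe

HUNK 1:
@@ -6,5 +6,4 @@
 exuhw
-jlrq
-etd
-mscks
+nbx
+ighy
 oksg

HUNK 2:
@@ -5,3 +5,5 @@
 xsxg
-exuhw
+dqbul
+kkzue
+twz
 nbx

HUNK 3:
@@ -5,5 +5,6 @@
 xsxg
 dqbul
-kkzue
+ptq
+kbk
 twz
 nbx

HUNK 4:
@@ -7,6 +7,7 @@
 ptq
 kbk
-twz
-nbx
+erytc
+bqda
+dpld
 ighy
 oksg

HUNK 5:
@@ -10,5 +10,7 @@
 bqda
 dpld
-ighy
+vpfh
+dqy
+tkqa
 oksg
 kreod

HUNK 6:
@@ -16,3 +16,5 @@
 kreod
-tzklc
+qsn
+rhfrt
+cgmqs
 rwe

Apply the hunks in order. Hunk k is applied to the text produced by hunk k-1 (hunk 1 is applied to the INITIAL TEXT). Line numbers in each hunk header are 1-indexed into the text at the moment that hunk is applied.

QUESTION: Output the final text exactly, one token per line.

Hunk 1: at line 6 remove [jlrq,etd,mscks] add [nbx,ighy] -> 12 lines: vqqbe rxtu grc iaxwl xsxg exuhw nbx ighy oksg kreod tzklc rwe
Hunk 2: at line 5 remove [exuhw] add [dqbul,kkzue,twz] -> 14 lines: vqqbe rxtu grc iaxwl xsxg dqbul kkzue twz nbx ighy oksg kreod tzklc rwe
Hunk 3: at line 5 remove [kkzue] add [ptq,kbk] -> 15 lines: vqqbe rxtu grc iaxwl xsxg dqbul ptq kbk twz nbx ighy oksg kreod tzklc rwe
Hunk 4: at line 7 remove [twz,nbx] add [erytc,bqda,dpld] -> 16 lines: vqqbe rxtu grc iaxwl xsxg dqbul ptq kbk erytc bqda dpld ighy oksg kreod tzklc rwe
Hunk 5: at line 10 remove [ighy] add [vpfh,dqy,tkqa] -> 18 lines: vqqbe rxtu grc iaxwl xsxg dqbul ptq kbk erytc bqda dpld vpfh dqy tkqa oksg kreod tzklc rwe
Hunk 6: at line 16 remove [tzklc] add [qsn,rhfrt,cgmqs] -> 20 lines: vqqbe rxtu grc iaxwl xsxg dqbul ptq kbk erytc bqda dpld vpfh dqy tkqa oksg kreod qsn rhfrt cgmqs rwe

Answer: vqqbe
rxtu
grc
iaxwl
xsxg
dqbul
ptq
kbk
erytc
bqda
dpld
vpfh
dqy
tkqa
oksg
kreod
qsn
rhfrt
cgmqs
rwe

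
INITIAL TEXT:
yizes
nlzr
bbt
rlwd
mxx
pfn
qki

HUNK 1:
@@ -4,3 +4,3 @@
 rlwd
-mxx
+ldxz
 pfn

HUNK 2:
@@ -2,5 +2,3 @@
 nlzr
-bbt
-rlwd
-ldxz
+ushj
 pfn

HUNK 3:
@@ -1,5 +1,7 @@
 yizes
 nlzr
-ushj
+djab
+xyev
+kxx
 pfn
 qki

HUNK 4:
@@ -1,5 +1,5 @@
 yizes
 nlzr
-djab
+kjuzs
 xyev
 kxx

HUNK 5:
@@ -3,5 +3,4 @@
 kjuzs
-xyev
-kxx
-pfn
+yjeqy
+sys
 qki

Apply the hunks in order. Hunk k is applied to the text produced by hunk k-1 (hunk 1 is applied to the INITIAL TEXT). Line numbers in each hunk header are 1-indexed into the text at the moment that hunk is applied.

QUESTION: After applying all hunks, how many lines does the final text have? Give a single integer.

Answer: 6

Derivation:
Hunk 1: at line 4 remove [mxx] add [ldxz] -> 7 lines: yizes nlzr bbt rlwd ldxz pfn qki
Hunk 2: at line 2 remove [bbt,rlwd,ldxz] add [ushj] -> 5 lines: yizes nlzr ushj pfn qki
Hunk 3: at line 1 remove [ushj] add [djab,xyev,kxx] -> 7 lines: yizes nlzr djab xyev kxx pfn qki
Hunk 4: at line 1 remove [djab] add [kjuzs] -> 7 lines: yizes nlzr kjuzs xyev kxx pfn qki
Hunk 5: at line 3 remove [xyev,kxx,pfn] add [yjeqy,sys] -> 6 lines: yizes nlzr kjuzs yjeqy sys qki
Final line count: 6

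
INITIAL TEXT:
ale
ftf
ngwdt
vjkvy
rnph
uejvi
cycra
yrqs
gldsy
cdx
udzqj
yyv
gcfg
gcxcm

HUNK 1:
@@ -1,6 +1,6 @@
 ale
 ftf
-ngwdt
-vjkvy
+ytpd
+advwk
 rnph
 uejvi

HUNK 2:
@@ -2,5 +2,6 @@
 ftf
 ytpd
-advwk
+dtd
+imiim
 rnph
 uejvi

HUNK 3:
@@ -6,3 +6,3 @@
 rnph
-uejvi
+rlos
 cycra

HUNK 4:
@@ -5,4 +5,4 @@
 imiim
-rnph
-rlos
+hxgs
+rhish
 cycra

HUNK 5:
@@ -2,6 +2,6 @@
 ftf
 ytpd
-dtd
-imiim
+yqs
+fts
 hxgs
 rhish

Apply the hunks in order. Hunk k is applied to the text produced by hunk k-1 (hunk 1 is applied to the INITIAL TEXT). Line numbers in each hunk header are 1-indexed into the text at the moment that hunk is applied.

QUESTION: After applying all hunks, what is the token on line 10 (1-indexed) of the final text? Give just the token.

Hunk 1: at line 1 remove [ngwdt,vjkvy] add [ytpd,advwk] -> 14 lines: ale ftf ytpd advwk rnph uejvi cycra yrqs gldsy cdx udzqj yyv gcfg gcxcm
Hunk 2: at line 2 remove [advwk] add [dtd,imiim] -> 15 lines: ale ftf ytpd dtd imiim rnph uejvi cycra yrqs gldsy cdx udzqj yyv gcfg gcxcm
Hunk 3: at line 6 remove [uejvi] add [rlos] -> 15 lines: ale ftf ytpd dtd imiim rnph rlos cycra yrqs gldsy cdx udzqj yyv gcfg gcxcm
Hunk 4: at line 5 remove [rnph,rlos] add [hxgs,rhish] -> 15 lines: ale ftf ytpd dtd imiim hxgs rhish cycra yrqs gldsy cdx udzqj yyv gcfg gcxcm
Hunk 5: at line 2 remove [dtd,imiim] add [yqs,fts] -> 15 lines: ale ftf ytpd yqs fts hxgs rhish cycra yrqs gldsy cdx udzqj yyv gcfg gcxcm
Final line 10: gldsy

Answer: gldsy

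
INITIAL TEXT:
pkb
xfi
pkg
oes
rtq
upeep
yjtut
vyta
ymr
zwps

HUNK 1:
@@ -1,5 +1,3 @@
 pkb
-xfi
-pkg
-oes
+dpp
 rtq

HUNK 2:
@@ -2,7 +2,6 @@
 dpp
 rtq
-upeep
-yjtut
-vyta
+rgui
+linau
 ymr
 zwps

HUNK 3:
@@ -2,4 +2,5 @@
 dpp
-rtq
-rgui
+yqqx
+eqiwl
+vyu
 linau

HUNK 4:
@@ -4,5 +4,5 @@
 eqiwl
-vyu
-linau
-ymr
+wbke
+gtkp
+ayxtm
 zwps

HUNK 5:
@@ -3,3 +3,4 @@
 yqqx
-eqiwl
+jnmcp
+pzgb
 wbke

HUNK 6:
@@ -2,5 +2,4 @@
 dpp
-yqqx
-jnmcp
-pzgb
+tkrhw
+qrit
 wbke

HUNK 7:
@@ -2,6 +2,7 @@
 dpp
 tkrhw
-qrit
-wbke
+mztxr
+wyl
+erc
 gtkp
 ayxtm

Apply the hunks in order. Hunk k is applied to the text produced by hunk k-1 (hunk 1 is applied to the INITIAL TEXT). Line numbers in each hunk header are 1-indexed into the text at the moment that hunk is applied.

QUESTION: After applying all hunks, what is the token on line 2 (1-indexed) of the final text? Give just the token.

Answer: dpp

Derivation:
Hunk 1: at line 1 remove [xfi,pkg,oes] add [dpp] -> 8 lines: pkb dpp rtq upeep yjtut vyta ymr zwps
Hunk 2: at line 2 remove [upeep,yjtut,vyta] add [rgui,linau] -> 7 lines: pkb dpp rtq rgui linau ymr zwps
Hunk 3: at line 2 remove [rtq,rgui] add [yqqx,eqiwl,vyu] -> 8 lines: pkb dpp yqqx eqiwl vyu linau ymr zwps
Hunk 4: at line 4 remove [vyu,linau,ymr] add [wbke,gtkp,ayxtm] -> 8 lines: pkb dpp yqqx eqiwl wbke gtkp ayxtm zwps
Hunk 5: at line 3 remove [eqiwl] add [jnmcp,pzgb] -> 9 lines: pkb dpp yqqx jnmcp pzgb wbke gtkp ayxtm zwps
Hunk 6: at line 2 remove [yqqx,jnmcp,pzgb] add [tkrhw,qrit] -> 8 lines: pkb dpp tkrhw qrit wbke gtkp ayxtm zwps
Hunk 7: at line 2 remove [qrit,wbke] add [mztxr,wyl,erc] -> 9 lines: pkb dpp tkrhw mztxr wyl erc gtkp ayxtm zwps
Final line 2: dpp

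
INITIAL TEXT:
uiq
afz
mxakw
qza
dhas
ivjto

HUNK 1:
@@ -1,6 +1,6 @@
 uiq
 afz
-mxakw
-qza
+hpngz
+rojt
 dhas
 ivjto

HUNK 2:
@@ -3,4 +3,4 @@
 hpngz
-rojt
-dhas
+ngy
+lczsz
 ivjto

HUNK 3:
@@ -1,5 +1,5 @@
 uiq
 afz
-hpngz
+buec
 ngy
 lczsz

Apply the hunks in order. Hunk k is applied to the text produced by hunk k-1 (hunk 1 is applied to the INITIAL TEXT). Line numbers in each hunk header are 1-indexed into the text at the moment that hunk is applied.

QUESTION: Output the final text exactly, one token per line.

Answer: uiq
afz
buec
ngy
lczsz
ivjto

Derivation:
Hunk 1: at line 1 remove [mxakw,qza] add [hpngz,rojt] -> 6 lines: uiq afz hpngz rojt dhas ivjto
Hunk 2: at line 3 remove [rojt,dhas] add [ngy,lczsz] -> 6 lines: uiq afz hpngz ngy lczsz ivjto
Hunk 3: at line 1 remove [hpngz] add [buec] -> 6 lines: uiq afz buec ngy lczsz ivjto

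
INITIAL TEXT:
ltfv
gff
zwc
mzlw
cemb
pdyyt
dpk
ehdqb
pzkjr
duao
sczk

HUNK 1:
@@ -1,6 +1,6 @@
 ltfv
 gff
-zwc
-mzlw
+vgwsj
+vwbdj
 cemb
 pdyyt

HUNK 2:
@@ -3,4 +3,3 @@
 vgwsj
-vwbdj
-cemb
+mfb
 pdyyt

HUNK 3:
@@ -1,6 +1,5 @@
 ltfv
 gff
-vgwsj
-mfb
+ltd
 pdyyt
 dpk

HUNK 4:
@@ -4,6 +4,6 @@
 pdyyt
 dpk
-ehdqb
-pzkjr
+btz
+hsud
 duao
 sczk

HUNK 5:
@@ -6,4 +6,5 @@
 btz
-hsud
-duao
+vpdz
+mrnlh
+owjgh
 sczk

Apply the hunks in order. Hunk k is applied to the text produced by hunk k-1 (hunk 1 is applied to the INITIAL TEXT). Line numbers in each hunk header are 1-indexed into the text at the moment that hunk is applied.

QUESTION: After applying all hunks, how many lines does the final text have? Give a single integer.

Answer: 10

Derivation:
Hunk 1: at line 1 remove [zwc,mzlw] add [vgwsj,vwbdj] -> 11 lines: ltfv gff vgwsj vwbdj cemb pdyyt dpk ehdqb pzkjr duao sczk
Hunk 2: at line 3 remove [vwbdj,cemb] add [mfb] -> 10 lines: ltfv gff vgwsj mfb pdyyt dpk ehdqb pzkjr duao sczk
Hunk 3: at line 1 remove [vgwsj,mfb] add [ltd] -> 9 lines: ltfv gff ltd pdyyt dpk ehdqb pzkjr duao sczk
Hunk 4: at line 4 remove [ehdqb,pzkjr] add [btz,hsud] -> 9 lines: ltfv gff ltd pdyyt dpk btz hsud duao sczk
Hunk 5: at line 6 remove [hsud,duao] add [vpdz,mrnlh,owjgh] -> 10 lines: ltfv gff ltd pdyyt dpk btz vpdz mrnlh owjgh sczk
Final line count: 10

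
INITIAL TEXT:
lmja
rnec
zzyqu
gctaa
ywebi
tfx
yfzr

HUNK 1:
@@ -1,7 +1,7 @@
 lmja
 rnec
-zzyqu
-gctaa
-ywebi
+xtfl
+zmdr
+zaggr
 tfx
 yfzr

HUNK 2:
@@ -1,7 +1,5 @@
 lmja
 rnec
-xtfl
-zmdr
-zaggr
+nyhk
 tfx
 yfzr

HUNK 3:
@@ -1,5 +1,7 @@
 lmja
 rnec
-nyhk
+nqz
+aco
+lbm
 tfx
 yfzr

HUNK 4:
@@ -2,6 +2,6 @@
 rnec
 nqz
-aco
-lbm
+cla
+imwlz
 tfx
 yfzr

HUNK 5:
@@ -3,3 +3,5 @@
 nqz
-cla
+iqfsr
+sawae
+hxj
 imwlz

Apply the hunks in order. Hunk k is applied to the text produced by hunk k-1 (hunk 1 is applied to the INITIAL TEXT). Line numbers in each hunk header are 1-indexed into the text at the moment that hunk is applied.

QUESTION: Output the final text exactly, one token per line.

Answer: lmja
rnec
nqz
iqfsr
sawae
hxj
imwlz
tfx
yfzr

Derivation:
Hunk 1: at line 1 remove [zzyqu,gctaa,ywebi] add [xtfl,zmdr,zaggr] -> 7 lines: lmja rnec xtfl zmdr zaggr tfx yfzr
Hunk 2: at line 1 remove [xtfl,zmdr,zaggr] add [nyhk] -> 5 lines: lmja rnec nyhk tfx yfzr
Hunk 3: at line 1 remove [nyhk] add [nqz,aco,lbm] -> 7 lines: lmja rnec nqz aco lbm tfx yfzr
Hunk 4: at line 2 remove [aco,lbm] add [cla,imwlz] -> 7 lines: lmja rnec nqz cla imwlz tfx yfzr
Hunk 5: at line 3 remove [cla] add [iqfsr,sawae,hxj] -> 9 lines: lmja rnec nqz iqfsr sawae hxj imwlz tfx yfzr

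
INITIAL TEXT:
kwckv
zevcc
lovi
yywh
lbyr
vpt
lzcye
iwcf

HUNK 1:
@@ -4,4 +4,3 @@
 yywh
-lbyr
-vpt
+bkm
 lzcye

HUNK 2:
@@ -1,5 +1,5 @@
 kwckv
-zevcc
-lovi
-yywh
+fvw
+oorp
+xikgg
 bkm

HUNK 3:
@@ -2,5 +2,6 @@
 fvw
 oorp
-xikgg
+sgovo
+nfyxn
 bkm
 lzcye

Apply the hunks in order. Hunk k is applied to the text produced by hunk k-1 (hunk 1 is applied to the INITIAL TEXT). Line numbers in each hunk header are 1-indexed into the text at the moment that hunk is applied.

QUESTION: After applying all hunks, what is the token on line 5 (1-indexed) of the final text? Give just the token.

Hunk 1: at line 4 remove [lbyr,vpt] add [bkm] -> 7 lines: kwckv zevcc lovi yywh bkm lzcye iwcf
Hunk 2: at line 1 remove [zevcc,lovi,yywh] add [fvw,oorp,xikgg] -> 7 lines: kwckv fvw oorp xikgg bkm lzcye iwcf
Hunk 3: at line 2 remove [xikgg] add [sgovo,nfyxn] -> 8 lines: kwckv fvw oorp sgovo nfyxn bkm lzcye iwcf
Final line 5: nfyxn

Answer: nfyxn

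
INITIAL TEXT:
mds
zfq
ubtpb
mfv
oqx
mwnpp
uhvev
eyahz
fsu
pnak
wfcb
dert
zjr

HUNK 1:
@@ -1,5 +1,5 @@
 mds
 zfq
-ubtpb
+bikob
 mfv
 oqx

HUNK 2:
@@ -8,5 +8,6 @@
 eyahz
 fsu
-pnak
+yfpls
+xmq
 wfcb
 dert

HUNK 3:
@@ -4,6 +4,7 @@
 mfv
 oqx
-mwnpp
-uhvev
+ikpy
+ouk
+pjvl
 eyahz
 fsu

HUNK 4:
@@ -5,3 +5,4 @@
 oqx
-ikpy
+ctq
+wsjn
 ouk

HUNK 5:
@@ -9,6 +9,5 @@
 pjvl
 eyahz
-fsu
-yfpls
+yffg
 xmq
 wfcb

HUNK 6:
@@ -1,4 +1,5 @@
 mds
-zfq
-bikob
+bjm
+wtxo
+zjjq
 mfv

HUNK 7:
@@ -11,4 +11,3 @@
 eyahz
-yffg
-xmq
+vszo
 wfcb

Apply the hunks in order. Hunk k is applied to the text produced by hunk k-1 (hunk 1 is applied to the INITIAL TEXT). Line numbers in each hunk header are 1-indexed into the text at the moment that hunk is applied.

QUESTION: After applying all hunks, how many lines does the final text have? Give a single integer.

Hunk 1: at line 1 remove [ubtpb] add [bikob] -> 13 lines: mds zfq bikob mfv oqx mwnpp uhvev eyahz fsu pnak wfcb dert zjr
Hunk 2: at line 8 remove [pnak] add [yfpls,xmq] -> 14 lines: mds zfq bikob mfv oqx mwnpp uhvev eyahz fsu yfpls xmq wfcb dert zjr
Hunk 3: at line 4 remove [mwnpp,uhvev] add [ikpy,ouk,pjvl] -> 15 lines: mds zfq bikob mfv oqx ikpy ouk pjvl eyahz fsu yfpls xmq wfcb dert zjr
Hunk 4: at line 5 remove [ikpy] add [ctq,wsjn] -> 16 lines: mds zfq bikob mfv oqx ctq wsjn ouk pjvl eyahz fsu yfpls xmq wfcb dert zjr
Hunk 5: at line 9 remove [fsu,yfpls] add [yffg] -> 15 lines: mds zfq bikob mfv oqx ctq wsjn ouk pjvl eyahz yffg xmq wfcb dert zjr
Hunk 6: at line 1 remove [zfq,bikob] add [bjm,wtxo,zjjq] -> 16 lines: mds bjm wtxo zjjq mfv oqx ctq wsjn ouk pjvl eyahz yffg xmq wfcb dert zjr
Hunk 7: at line 11 remove [yffg,xmq] add [vszo] -> 15 lines: mds bjm wtxo zjjq mfv oqx ctq wsjn ouk pjvl eyahz vszo wfcb dert zjr
Final line count: 15

Answer: 15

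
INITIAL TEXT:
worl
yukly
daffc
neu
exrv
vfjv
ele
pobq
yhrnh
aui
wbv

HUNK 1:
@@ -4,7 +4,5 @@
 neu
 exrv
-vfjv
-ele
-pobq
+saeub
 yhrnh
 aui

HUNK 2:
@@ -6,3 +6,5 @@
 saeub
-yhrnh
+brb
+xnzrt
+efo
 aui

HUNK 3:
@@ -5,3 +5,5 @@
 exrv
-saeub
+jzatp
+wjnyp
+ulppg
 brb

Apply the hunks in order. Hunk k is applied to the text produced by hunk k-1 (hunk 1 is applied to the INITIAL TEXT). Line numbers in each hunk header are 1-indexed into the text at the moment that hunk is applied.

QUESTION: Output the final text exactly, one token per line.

Hunk 1: at line 4 remove [vfjv,ele,pobq] add [saeub] -> 9 lines: worl yukly daffc neu exrv saeub yhrnh aui wbv
Hunk 2: at line 6 remove [yhrnh] add [brb,xnzrt,efo] -> 11 lines: worl yukly daffc neu exrv saeub brb xnzrt efo aui wbv
Hunk 3: at line 5 remove [saeub] add [jzatp,wjnyp,ulppg] -> 13 lines: worl yukly daffc neu exrv jzatp wjnyp ulppg brb xnzrt efo aui wbv

Answer: worl
yukly
daffc
neu
exrv
jzatp
wjnyp
ulppg
brb
xnzrt
efo
aui
wbv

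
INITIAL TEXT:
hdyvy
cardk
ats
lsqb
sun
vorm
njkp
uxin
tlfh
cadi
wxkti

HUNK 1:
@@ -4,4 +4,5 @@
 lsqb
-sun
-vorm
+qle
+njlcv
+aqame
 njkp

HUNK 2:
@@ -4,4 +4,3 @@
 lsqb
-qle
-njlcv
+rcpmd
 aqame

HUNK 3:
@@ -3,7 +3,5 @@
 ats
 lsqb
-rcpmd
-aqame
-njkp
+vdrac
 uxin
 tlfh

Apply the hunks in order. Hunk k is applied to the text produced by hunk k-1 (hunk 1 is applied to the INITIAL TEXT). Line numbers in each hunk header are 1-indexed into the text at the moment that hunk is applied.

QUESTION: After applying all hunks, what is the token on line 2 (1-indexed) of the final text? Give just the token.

Hunk 1: at line 4 remove [sun,vorm] add [qle,njlcv,aqame] -> 12 lines: hdyvy cardk ats lsqb qle njlcv aqame njkp uxin tlfh cadi wxkti
Hunk 2: at line 4 remove [qle,njlcv] add [rcpmd] -> 11 lines: hdyvy cardk ats lsqb rcpmd aqame njkp uxin tlfh cadi wxkti
Hunk 3: at line 3 remove [rcpmd,aqame,njkp] add [vdrac] -> 9 lines: hdyvy cardk ats lsqb vdrac uxin tlfh cadi wxkti
Final line 2: cardk

Answer: cardk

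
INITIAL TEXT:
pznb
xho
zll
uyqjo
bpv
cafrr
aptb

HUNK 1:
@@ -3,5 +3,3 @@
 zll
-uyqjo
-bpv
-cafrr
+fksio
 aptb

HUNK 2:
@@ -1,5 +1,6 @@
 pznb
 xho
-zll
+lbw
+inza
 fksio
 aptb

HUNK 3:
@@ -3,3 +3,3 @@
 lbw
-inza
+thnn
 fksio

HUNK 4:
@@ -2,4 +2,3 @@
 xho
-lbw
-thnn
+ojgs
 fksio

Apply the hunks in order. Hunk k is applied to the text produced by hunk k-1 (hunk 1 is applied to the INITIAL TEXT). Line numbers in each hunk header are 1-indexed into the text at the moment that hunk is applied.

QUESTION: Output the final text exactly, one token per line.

Answer: pznb
xho
ojgs
fksio
aptb

Derivation:
Hunk 1: at line 3 remove [uyqjo,bpv,cafrr] add [fksio] -> 5 lines: pznb xho zll fksio aptb
Hunk 2: at line 1 remove [zll] add [lbw,inza] -> 6 lines: pznb xho lbw inza fksio aptb
Hunk 3: at line 3 remove [inza] add [thnn] -> 6 lines: pznb xho lbw thnn fksio aptb
Hunk 4: at line 2 remove [lbw,thnn] add [ojgs] -> 5 lines: pznb xho ojgs fksio aptb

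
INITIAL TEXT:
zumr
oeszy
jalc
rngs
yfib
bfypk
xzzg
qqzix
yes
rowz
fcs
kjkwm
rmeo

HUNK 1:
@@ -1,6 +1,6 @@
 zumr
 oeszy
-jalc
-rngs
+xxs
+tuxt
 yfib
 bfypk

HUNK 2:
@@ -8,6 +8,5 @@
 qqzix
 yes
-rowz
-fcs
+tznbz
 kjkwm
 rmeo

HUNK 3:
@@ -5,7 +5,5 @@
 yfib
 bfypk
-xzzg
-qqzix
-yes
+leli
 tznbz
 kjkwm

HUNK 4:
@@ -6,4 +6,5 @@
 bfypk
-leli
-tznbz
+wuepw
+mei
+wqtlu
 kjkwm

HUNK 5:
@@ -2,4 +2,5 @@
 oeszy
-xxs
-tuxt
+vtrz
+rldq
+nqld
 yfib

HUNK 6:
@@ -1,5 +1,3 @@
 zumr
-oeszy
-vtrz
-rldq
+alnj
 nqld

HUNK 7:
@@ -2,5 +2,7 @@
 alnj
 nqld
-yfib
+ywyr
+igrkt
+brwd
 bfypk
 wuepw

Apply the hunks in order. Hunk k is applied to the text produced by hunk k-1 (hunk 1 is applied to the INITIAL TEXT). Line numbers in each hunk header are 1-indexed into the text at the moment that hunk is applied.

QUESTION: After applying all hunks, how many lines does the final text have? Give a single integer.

Hunk 1: at line 1 remove [jalc,rngs] add [xxs,tuxt] -> 13 lines: zumr oeszy xxs tuxt yfib bfypk xzzg qqzix yes rowz fcs kjkwm rmeo
Hunk 2: at line 8 remove [rowz,fcs] add [tznbz] -> 12 lines: zumr oeszy xxs tuxt yfib bfypk xzzg qqzix yes tznbz kjkwm rmeo
Hunk 3: at line 5 remove [xzzg,qqzix,yes] add [leli] -> 10 lines: zumr oeszy xxs tuxt yfib bfypk leli tznbz kjkwm rmeo
Hunk 4: at line 6 remove [leli,tznbz] add [wuepw,mei,wqtlu] -> 11 lines: zumr oeszy xxs tuxt yfib bfypk wuepw mei wqtlu kjkwm rmeo
Hunk 5: at line 2 remove [xxs,tuxt] add [vtrz,rldq,nqld] -> 12 lines: zumr oeszy vtrz rldq nqld yfib bfypk wuepw mei wqtlu kjkwm rmeo
Hunk 6: at line 1 remove [oeszy,vtrz,rldq] add [alnj] -> 10 lines: zumr alnj nqld yfib bfypk wuepw mei wqtlu kjkwm rmeo
Hunk 7: at line 2 remove [yfib] add [ywyr,igrkt,brwd] -> 12 lines: zumr alnj nqld ywyr igrkt brwd bfypk wuepw mei wqtlu kjkwm rmeo
Final line count: 12

Answer: 12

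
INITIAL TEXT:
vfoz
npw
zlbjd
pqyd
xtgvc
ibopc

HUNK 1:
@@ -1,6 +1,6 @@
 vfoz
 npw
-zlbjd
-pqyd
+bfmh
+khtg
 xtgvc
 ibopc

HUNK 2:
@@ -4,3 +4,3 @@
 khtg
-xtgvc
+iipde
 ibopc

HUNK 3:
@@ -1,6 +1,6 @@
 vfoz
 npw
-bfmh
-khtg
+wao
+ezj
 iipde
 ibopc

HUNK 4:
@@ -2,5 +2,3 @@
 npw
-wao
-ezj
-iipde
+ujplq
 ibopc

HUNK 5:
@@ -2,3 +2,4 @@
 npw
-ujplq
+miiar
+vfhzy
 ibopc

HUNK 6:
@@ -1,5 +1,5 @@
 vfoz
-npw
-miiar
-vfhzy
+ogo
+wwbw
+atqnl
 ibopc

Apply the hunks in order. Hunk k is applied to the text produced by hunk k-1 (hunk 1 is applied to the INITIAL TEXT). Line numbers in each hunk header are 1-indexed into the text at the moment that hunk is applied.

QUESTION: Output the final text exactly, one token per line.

Answer: vfoz
ogo
wwbw
atqnl
ibopc

Derivation:
Hunk 1: at line 1 remove [zlbjd,pqyd] add [bfmh,khtg] -> 6 lines: vfoz npw bfmh khtg xtgvc ibopc
Hunk 2: at line 4 remove [xtgvc] add [iipde] -> 6 lines: vfoz npw bfmh khtg iipde ibopc
Hunk 3: at line 1 remove [bfmh,khtg] add [wao,ezj] -> 6 lines: vfoz npw wao ezj iipde ibopc
Hunk 4: at line 2 remove [wao,ezj,iipde] add [ujplq] -> 4 lines: vfoz npw ujplq ibopc
Hunk 5: at line 2 remove [ujplq] add [miiar,vfhzy] -> 5 lines: vfoz npw miiar vfhzy ibopc
Hunk 6: at line 1 remove [npw,miiar,vfhzy] add [ogo,wwbw,atqnl] -> 5 lines: vfoz ogo wwbw atqnl ibopc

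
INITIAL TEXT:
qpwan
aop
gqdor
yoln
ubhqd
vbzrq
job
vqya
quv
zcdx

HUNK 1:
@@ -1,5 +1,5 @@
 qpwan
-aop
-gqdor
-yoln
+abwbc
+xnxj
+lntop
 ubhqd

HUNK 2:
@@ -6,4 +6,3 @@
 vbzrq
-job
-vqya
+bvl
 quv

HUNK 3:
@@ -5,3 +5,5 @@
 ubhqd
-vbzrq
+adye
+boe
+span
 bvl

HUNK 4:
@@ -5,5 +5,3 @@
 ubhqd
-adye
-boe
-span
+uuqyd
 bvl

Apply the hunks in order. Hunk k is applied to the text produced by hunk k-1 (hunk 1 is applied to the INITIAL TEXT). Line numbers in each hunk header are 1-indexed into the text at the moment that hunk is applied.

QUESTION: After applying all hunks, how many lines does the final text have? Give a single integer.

Hunk 1: at line 1 remove [aop,gqdor,yoln] add [abwbc,xnxj,lntop] -> 10 lines: qpwan abwbc xnxj lntop ubhqd vbzrq job vqya quv zcdx
Hunk 2: at line 6 remove [job,vqya] add [bvl] -> 9 lines: qpwan abwbc xnxj lntop ubhqd vbzrq bvl quv zcdx
Hunk 3: at line 5 remove [vbzrq] add [adye,boe,span] -> 11 lines: qpwan abwbc xnxj lntop ubhqd adye boe span bvl quv zcdx
Hunk 4: at line 5 remove [adye,boe,span] add [uuqyd] -> 9 lines: qpwan abwbc xnxj lntop ubhqd uuqyd bvl quv zcdx
Final line count: 9

Answer: 9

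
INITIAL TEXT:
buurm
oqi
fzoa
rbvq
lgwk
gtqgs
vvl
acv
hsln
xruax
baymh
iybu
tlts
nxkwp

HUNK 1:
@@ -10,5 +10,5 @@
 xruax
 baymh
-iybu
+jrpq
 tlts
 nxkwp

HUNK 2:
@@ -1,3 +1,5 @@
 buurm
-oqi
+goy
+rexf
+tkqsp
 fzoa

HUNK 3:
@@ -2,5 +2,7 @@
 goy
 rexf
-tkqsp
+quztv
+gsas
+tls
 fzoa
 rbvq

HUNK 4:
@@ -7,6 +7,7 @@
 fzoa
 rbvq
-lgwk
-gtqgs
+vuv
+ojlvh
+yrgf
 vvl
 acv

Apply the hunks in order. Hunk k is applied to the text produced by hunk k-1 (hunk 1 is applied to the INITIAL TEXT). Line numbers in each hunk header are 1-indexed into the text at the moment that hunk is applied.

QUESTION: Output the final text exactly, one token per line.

Hunk 1: at line 10 remove [iybu] add [jrpq] -> 14 lines: buurm oqi fzoa rbvq lgwk gtqgs vvl acv hsln xruax baymh jrpq tlts nxkwp
Hunk 2: at line 1 remove [oqi] add [goy,rexf,tkqsp] -> 16 lines: buurm goy rexf tkqsp fzoa rbvq lgwk gtqgs vvl acv hsln xruax baymh jrpq tlts nxkwp
Hunk 3: at line 2 remove [tkqsp] add [quztv,gsas,tls] -> 18 lines: buurm goy rexf quztv gsas tls fzoa rbvq lgwk gtqgs vvl acv hsln xruax baymh jrpq tlts nxkwp
Hunk 4: at line 7 remove [lgwk,gtqgs] add [vuv,ojlvh,yrgf] -> 19 lines: buurm goy rexf quztv gsas tls fzoa rbvq vuv ojlvh yrgf vvl acv hsln xruax baymh jrpq tlts nxkwp

Answer: buurm
goy
rexf
quztv
gsas
tls
fzoa
rbvq
vuv
ojlvh
yrgf
vvl
acv
hsln
xruax
baymh
jrpq
tlts
nxkwp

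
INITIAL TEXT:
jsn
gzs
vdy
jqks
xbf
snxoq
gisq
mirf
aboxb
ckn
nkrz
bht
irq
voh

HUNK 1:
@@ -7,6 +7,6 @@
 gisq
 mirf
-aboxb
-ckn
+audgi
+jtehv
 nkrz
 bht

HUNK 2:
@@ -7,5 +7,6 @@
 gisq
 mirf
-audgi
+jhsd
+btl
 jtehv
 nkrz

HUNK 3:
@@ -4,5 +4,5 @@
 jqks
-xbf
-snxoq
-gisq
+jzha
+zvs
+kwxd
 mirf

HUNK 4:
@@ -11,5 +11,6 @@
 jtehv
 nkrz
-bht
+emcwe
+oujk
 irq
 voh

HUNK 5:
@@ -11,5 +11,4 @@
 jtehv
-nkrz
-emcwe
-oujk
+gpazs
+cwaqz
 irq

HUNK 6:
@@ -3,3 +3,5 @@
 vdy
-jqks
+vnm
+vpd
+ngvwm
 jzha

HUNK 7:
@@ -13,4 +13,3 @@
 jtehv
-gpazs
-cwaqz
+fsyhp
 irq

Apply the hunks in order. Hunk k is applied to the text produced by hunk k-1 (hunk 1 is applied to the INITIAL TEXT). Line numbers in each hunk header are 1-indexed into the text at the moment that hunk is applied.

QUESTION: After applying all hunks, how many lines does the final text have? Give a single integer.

Hunk 1: at line 7 remove [aboxb,ckn] add [audgi,jtehv] -> 14 lines: jsn gzs vdy jqks xbf snxoq gisq mirf audgi jtehv nkrz bht irq voh
Hunk 2: at line 7 remove [audgi] add [jhsd,btl] -> 15 lines: jsn gzs vdy jqks xbf snxoq gisq mirf jhsd btl jtehv nkrz bht irq voh
Hunk 3: at line 4 remove [xbf,snxoq,gisq] add [jzha,zvs,kwxd] -> 15 lines: jsn gzs vdy jqks jzha zvs kwxd mirf jhsd btl jtehv nkrz bht irq voh
Hunk 4: at line 11 remove [bht] add [emcwe,oujk] -> 16 lines: jsn gzs vdy jqks jzha zvs kwxd mirf jhsd btl jtehv nkrz emcwe oujk irq voh
Hunk 5: at line 11 remove [nkrz,emcwe,oujk] add [gpazs,cwaqz] -> 15 lines: jsn gzs vdy jqks jzha zvs kwxd mirf jhsd btl jtehv gpazs cwaqz irq voh
Hunk 6: at line 3 remove [jqks] add [vnm,vpd,ngvwm] -> 17 lines: jsn gzs vdy vnm vpd ngvwm jzha zvs kwxd mirf jhsd btl jtehv gpazs cwaqz irq voh
Hunk 7: at line 13 remove [gpazs,cwaqz] add [fsyhp] -> 16 lines: jsn gzs vdy vnm vpd ngvwm jzha zvs kwxd mirf jhsd btl jtehv fsyhp irq voh
Final line count: 16

Answer: 16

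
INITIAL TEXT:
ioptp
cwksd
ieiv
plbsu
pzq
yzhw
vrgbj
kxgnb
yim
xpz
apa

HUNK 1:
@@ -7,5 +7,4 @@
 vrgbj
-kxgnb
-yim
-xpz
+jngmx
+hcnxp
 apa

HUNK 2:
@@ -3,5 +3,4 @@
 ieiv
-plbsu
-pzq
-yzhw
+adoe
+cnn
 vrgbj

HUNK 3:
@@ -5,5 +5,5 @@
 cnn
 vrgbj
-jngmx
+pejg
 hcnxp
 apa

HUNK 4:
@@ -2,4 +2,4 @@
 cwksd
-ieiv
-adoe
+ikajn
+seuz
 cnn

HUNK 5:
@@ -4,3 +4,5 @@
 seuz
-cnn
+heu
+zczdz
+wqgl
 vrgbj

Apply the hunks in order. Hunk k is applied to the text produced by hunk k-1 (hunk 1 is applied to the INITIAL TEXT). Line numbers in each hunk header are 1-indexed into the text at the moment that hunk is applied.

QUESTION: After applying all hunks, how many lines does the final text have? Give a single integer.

Answer: 11

Derivation:
Hunk 1: at line 7 remove [kxgnb,yim,xpz] add [jngmx,hcnxp] -> 10 lines: ioptp cwksd ieiv plbsu pzq yzhw vrgbj jngmx hcnxp apa
Hunk 2: at line 3 remove [plbsu,pzq,yzhw] add [adoe,cnn] -> 9 lines: ioptp cwksd ieiv adoe cnn vrgbj jngmx hcnxp apa
Hunk 3: at line 5 remove [jngmx] add [pejg] -> 9 lines: ioptp cwksd ieiv adoe cnn vrgbj pejg hcnxp apa
Hunk 4: at line 2 remove [ieiv,adoe] add [ikajn,seuz] -> 9 lines: ioptp cwksd ikajn seuz cnn vrgbj pejg hcnxp apa
Hunk 5: at line 4 remove [cnn] add [heu,zczdz,wqgl] -> 11 lines: ioptp cwksd ikajn seuz heu zczdz wqgl vrgbj pejg hcnxp apa
Final line count: 11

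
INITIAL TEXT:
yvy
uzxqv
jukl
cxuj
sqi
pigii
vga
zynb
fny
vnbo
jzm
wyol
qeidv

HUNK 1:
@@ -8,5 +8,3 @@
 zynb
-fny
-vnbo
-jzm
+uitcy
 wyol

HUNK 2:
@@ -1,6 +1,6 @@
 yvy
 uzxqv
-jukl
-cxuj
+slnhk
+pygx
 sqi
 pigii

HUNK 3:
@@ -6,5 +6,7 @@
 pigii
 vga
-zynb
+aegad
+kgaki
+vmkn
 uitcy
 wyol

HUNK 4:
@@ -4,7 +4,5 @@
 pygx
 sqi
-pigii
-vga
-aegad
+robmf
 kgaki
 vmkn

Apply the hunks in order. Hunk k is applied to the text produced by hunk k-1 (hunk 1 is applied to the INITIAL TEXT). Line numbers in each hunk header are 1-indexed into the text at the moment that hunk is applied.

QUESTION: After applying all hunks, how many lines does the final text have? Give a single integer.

Hunk 1: at line 8 remove [fny,vnbo,jzm] add [uitcy] -> 11 lines: yvy uzxqv jukl cxuj sqi pigii vga zynb uitcy wyol qeidv
Hunk 2: at line 1 remove [jukl,cxuj] add [slnhk,pygx] -> 11 lines: yvy uzxqv slnhk pygx sqi pigii vga zynb uitcy wyol qeidv
Hunk 3: at line 6 remove [zynb] add [aegad,kgaki,vmkn] -> 13 lines: yvy uzxqv slnhk pygx sqi pigii vga aegad kgaki vmkn uitcy wyol qeidv
Hunk 4: at line 4 remove [pigii,vga,aegad] add [robmf] -> 11 lines: yvy uzxqv slnhk pygx sqi robmf kgaki vmkn uitcy wyol qeidv
Final line count: 11

Answer: 11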